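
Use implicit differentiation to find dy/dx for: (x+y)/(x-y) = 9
Differentiate the relation implicitly: treat y = y(x) and apply the chain rule, so every y-derivative picks up a y' = dy/dx factor.

With everything moved to the left-hand side, differentiate term by term:
  d/dx[(x + y)/(x - y)] = (y' + 1)/(x - y) + (x + y)(y' - 1)/(x - y)^2
  d/dx[-9] = 0

Separating the contributions that come from x directly and those that come through y:
  without y':      1/(x - y) - (x + y)/(x - y)^2
  multiplying y':  1/(x - y) + (x + y)/(x - y)^2

so (1/(x - y) - (x + y)/(x - y)^2) + (1/(x - y) + (x + y)/(x - y)^2)·y' = 0, and therefore
  dy/dx = -(1/(x - y) - (x + y)/(x - y)^2)/(1/(x - y) + (x + y)/(x - y)^2)
        = -(-2y/(x - y)^2)/(2x/(x - y)^2) = y/x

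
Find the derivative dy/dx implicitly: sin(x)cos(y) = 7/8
Apply d/dx to both sides, remembering that y depends on x. Each occurrence of y therefore brings in a y' = dy/dx via the chain rule.

With F(x, y) equal to the left-hand side minus the right, differentiate F term by term:
  d/dx[sin(x)·cos(y)] = -y'·sin(x)·sin(y) + cos(x)·cos(y)
  d/dx[-7/8] = 0
Adding these up, d/dx[F] = 0 becomes
  (cos(x)·cos(y)) + (-sin(x)·sin(y))·y' = 0,
so isolating y',
  dy/dx = -(cos(x)·cos(y))/(-sin(x)·sin(y)) = 1/(tan(x)·tan(y))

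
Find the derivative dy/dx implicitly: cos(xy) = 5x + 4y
Take d/dx of both sides. Since y is implicitly a function of x, the chain rule attaches a y' = dy/dx factor whenever we differentiate through y.

Set F(x, y) = (left side) − (right side), so the curve is F = 0. Differentiating each term of F:
  d/dx[-5x] = -5
  d/dx[-4y] = -4·y'
  d/dx[cos(xy)] = -(x·y' + y)·sin(xy)

Collecting, the y'-free part is the partial derivative in x and the y' coefficient is the partial derivative in y:
  ∂F/∂x = -y·sin(xy) - 5
  ∂F/∂y = -x·sin(xy) - 4

so d/dx[F(x, y(x))] = ∂F/∂x + (∂F/∂y)·y' = 0. Rearranging,
  dy/dx = -(∂F/∂x)/(∂F/∂y) = -(-y·sin(xy) - 5)/(-x·sin(xy) - 4) = -(y·sin(xy) + 5)/(x·sin(xy) + 4)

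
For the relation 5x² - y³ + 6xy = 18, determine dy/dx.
Differentiate the relation implicitly: treat y = y(x) and apply the chain rule, so every y-derivative picks up a y' = dy/dx factor.

With everything moved to the left-hand side, differentiate term by term:
  d/dx[5x^2] = 10x
  d/dx[6xy] = 6x·y' + 6y
  d/dx[-y^3] = -3y^2·y'
  d/dx[-18] = 0

Separating the contributions that come from x directly and those that come through y:
  without y':      10x + 6y
  multiplying y':  6x - 3y^2

so (10x + 6y) + (6x - 3y^2)·y' = 0, and therefore
  dy/dx = -(10x + 6y)/(6x - 3y^2) = 2(-5x - 3y)/(3(2x - y^2))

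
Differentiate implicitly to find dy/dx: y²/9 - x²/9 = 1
Apply d/dx to both sides, remembering that y depends on x. Each occurrence of y therefore brings in a y' = dy/dx via the chain rule.

With F(x, y) equal to the left-hand side minus the right, differentiate F term by term:
  d/dx[-x^2/9] = -2x/9
  d/dx[y^2/9] = 2y·y'/9
  d/dx[-1] = 0
Adding these up, d/dx[F] = 0 becomes
  (-2x/9) + (2y/9)·y' = 0,
so isolating y',
  dy/dx = -(-2x/9)/(2y/9) = x/y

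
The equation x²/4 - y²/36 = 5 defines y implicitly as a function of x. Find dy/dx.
Apply d/dx to both sides, remembering that y depends on x. Each occurrence of y therefore brings in a y' = dy/dx via the chain rule.

With F(x, y) equal to the left-hand side minus the right, differentiate F term by term:
  d/dx[x^2/4] = x/2
  d/dx[-y^2/36] = -y·y'/18
  d/dx[-5] = 0
Adding these up, d/dx[F] = 0 becomes
  (x/2) + (-y/18)·y' = 0,
so isolating y',
  dy/dx = -(x/2)/(-y/18) = 9x/y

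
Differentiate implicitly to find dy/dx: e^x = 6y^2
Apply d/dx to both sides, remembering that y depends on x. Each occurrence of y therefore brings in a y' = dy/dx via the chain rule.

With F(x, y) equal to the left-hand side minus the right, differentiate F term by term:
  d/dx[-6y^2] = -12y·y'
  d/dx[e^(x)] = e^(x)
Adding these up, d/dx[F] = 0 becomes
  (e^(x)) + (-12y)·y' = 0,
so isolating y',
  dy/dx = -(e^(x))/(-12y) = e^(x)/(12y)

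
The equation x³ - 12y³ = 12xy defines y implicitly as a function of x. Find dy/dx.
Differentiate the relation implicitly: treat y = y(x) and apply the chain rule, so every y-derivative picks up a y' = dy/dx factor.

With everything moved to the left-hand side, differentiate term by term:
  d/dx[x^3] = 3x^2
  d/dx[-12xy] = -12x·y' - 12y
  d/dx[-12y^3] = -36y^2·y'

Separating the contributions that come from x directly and those that come through y:
  without y':      3x^2 - 12y
  multiplying y':  -12x - 36y^2

so (3x^2 - 12y) + (-12x - 36y^2)·y' = 0, and therefore
  dy/dx = -(3x^2 - 12y)/(-12x - 36y^2) = (x^2/4 - y)/(x + 3y^2)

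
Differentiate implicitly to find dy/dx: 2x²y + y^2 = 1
Take d/dx of both sides. Since y is implicitly a function of x, the chain rule attaches a y' = dy/dx factor whenever we differentiate through y.

Set F(x, y) = (left side) − (right side), so the curve is F = 0. Differentiating each term of F:
  d/dx[2x^2y] = 2x^2·y' + 4xy
  d/dx[y^2] = 2y·y'
  d/dx[-1] = 0

Collecting, the y'-free part is the partial derivative in x and the y' coefficient is the partial derivative in y:
  ∂F/∂x = 4xy
  ∂F/∂y = 2x^2 + 2y

so d/dx[F(x, y(x))] = ∂F/∂x + (∂F/∂y)·y' = 0. Rearranging,
  dy/dx = -(∂F/∂x)/(∂F/∂y) = -(4xy)/(2x^2 + 2y) = -2xy/(x^2 + y)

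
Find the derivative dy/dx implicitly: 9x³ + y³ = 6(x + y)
Differentiate both sides with respect to x, treating y as y(x). By the chain rule, any term containing y contributes a factor of y' = dy/dx when we differentiate it.

Move every term to one side and write the relation as F(x, y) = 0. Term by term,
  d/dx[9x^3] = 27x^2
  d/dx[-6x] = -6
  d/dx[y^3] = 3y^2·y'
  d/dx[-6y] = -6·y'

The pieces without y' make up ∂F/∂x and the coefficient of y' is ∂F/∂y:
  ∂F/∂x = 27x^2 - 6,
  ∂F/∂y = 3y^2 - 6.

Since d/dx[F] = ∂F/∂x + (∂F/∂y)·y' = 0, solve for y':
  (∂F/∂y)·y' = -∂F/∂x
  dy/dx = -(∂F/∂x)/(∂F/∂y) = -(27x^2 - 6)/(3y^2 - 6) = (2 - 9x^2)/(y^2 - 2)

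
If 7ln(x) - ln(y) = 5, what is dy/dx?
Apply d/dx to both sides, remembering that y depends on x. Each occurrence of y therefore brings in a y' = dy/dx via the chain rule.

With F(x, y) equal to the left-hand side minus the right, differentiate F term by term:
  d/dx[7ln(x)] = 7/x
  d/dx[-ln(y)] = -y'/y
  d/dx[-5] = 0
Adding these up, d/dx[F] = 0 becomes
  (7/x) + (-1/y)·y' = 0,
so isolating y',
  dy/dx = -(7/x)/(-1/y) = 7y/x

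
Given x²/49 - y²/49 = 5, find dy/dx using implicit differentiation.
Differentiate the relation implicitly: treat y = y(x) and apply the chain rule, so every y-derivative picks up a y' = dy/dx factor.

With everything moved to the left-hand side, differentiate term by term:
  d/dx[x^2/49] = 2x/49
  d/dx[-y^2/49] = -2y·y'/49
  d/dx[-5] = 0

Separating the contributions that come from x directly and those that come through y:
  without y':      2x/49
  multiplying y':  -2y/49

so (2x/49) + (-2y/49)·y' = 0, and therefore
  dy/dx = -(2x/49)/(-2y/49) = x/y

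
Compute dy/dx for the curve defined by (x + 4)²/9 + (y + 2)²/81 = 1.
Take d/dx of both sides. Since y is implicitly a function of x, the chain rule attaches a y' = dy/dx factor whenever we differentiate through y.

Set F(x, y) = (left side) − (right side), so the curve is F = 0. Differentiating each term of F:
  d/dx[(x + 4)^2/9] = 2x/9 + 8/9
  d/dx[(y + 2)^2/81] = 2·y'(y + 2)/81
  d/dx[-1] = 0

Collecting, the y'-free part is the partial derivative in x and the y' coefficient is the partial derivative in y:
  ∂F/∂x = 2x/9 + 8/9
  ∂F/∂y = 2y/81 + 4/81

so d/dx[F(x, y(x))] = ∂F/∂x + (∂F/∂y)·y' = 0. Rearranging,
  dy/dx = -(∂F/∂x)/(∂F/∂y) = -(2x/9 + 8/9)/(2y/81 + 4/81)
        = -(2(x + 4)/9)/(2(y + 2)/81) = 9(-x - 4)/(y + 2)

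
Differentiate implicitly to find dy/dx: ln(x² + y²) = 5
Take d/dx of both sides. Since y is implicitly a function of x, the chain rule attaches a y' = dy/dx factor whenever we differentiate through y.

Set F(x, y) = (left side) − (right side), so the curve is F = 0. Differentiating each term of F:
  d/dx[ln(x^2 + y^2)] = (2x + 2y·y')/(x^2 + y^2)
  d/dx[-5] = 0

Collecting, the y'-free part is the partial derivative in x and the y' coefficient is the partial derivative in y:
  ∂F/∂x = 2x/(x^2 + y^2)
  ∂F/∂y = 2y/(x^2 + y^2)

so d/dx[F(x, y(x))] = ∂F/∂x + (∂F/∂y)·y' = 0. Rearranging,
  dy/dx = -(∂F/∂x)/(∂F/∂y) = -(2x/(x^2 + y^2))/(2y/(x^2 + y^2)) = -x/y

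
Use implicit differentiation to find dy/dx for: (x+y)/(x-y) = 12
Apply d/dx to both sides, remembering that y depends on x. Each occurrence of y therefore brings in a y' = dy/dx via the chain rule.

With F(x, y) equal to the left-hand side minus the right, differentiate F term by term:
  d/dx[(x + y)/(x - y)] = (y' + 1)/(x - y) + (x + y)(y' - 1)/(x - y)^2
  d/dx[-12] = 0
Adding these up, d/dx[F] = 0 becomes
  (1/(x - y) - (x + y)/(x - y)^2) + (1/(x - y) + (x + y)/(x - y)^2)·y' = 0,
so isolating y',
  dy/dx = -(1/(x - y) - (x + y)/(x - y)^2)/(1/(x - y) + (x + y)/(x - y)^2)
        = -(-2y/(x - y)^2)/(2x/(x - y)^2) = y/x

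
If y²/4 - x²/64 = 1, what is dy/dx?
Apply d/dx to both sides, remembering that y depends on x. Each occurrence of y therefore brings in a y' = dy/dx via the chain rule.

With F(x, y) equal to the left-hand side minus the right, differentiate F term by term:
  d/dx[-x^2/64] = -x/32
  d/dx[y^2/4] = y·y'/2
  d/dx[-1] = 0
Adding these up, d/dx[F] = 0 becomes
  (-x/32) + (y/2)·y' = 0,
so isolating y',
  dy/dx = -(-x/32)/(y/2) = x/(16y)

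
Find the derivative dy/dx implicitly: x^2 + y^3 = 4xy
Differentiate both sides with respect to x, treating y as y(x). By the chain rule, any term containing y contributes a factor of y' = dy/dx when we differentiate it.

Move every term to one side and write the relation as F(x, y) = 0. Term by term,
  d/dx[x^2] = 2x
  d/dx[-4xy] = -4x·y' - 4y
  d/dx[y^3] = 3y^2·y'

The pieces without y' make up ∂F/∂x and the coefficient of y' is ∂F/∂y:
  ∂F/∂x = 2x - 4y,
  ∂F/∂y = -4x + 3y^2.

Since d/dx[F] = ∂F/∂x + (∂F/∂y)·y' = 0, solve for y':
  (∂F/∂y)·y' = -∂F/∂x
  dy/dx = -(∂F/∂x)/(∂F/∂y) = -(2x - 4y)/(-4x + 3y^2) = 2(x - 2y)/(4x - 3y^2)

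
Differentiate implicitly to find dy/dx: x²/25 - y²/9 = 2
Take d/dx of both sides. Since y is implicitly a function of x, the chain rule attaches a y' = dy/dx factor whenever we differentiate through y.

Set F(x, y) = (left side) − (right side), so the curve is F = 0. Differentiating each term of F:
  d/dx[x^2/25] = 2x/25
  d/dx[-y^2/9] = -2y·y'/9
  d/dx[-2] = 0

Collecting, the y'-free part is the partial derivative in x and the y' coefficient is the partial derivative in y:
  ∂F/∂x = 2x/25
  ∂F/∂y = -2y/9

so d/dx[F(x, y(x))] = ∂F/∂x + (∂F/∂y)·y' = 0. Rearranging,
  dy/dx = -(∂F/∂x)/(∂F/∂y) = -(2x/25)/(-2y/9) = 9x/(25y)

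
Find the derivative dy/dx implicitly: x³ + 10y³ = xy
Take d/dx of both sides. Since y is implicitly a function of x, the chain rule attaches a y' = dy/dx factor whenever we differentiate through y.

Set F(x, y) = (left side) − (right side), so the curve is F = 0. Differentiating each term of F:
  d/dx[x^3] = 3x^2
  d/dx[-xy] = -x·y' - y
  d/dx[10y^3] = 30y^2·y'

Collecting, the y'-free part is the partial derivative in x and the y' coefficient is the partial derivative in y:
  ∂F/∂x = 3x^2 - y
  ∂F/∂y = -x + 30y^2

so d/dx[F(x, y(x))] = ∂F/∂x + (∂F/∂y)·y' = 0. Rearranging,
  dy/dx = -(∂F/∂x)/(∂F/∂y) = -(3x^2 - y)/(-x + 30y^2) = (3x^2 - y)/(x - 30y^2)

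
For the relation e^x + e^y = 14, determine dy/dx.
Differentiate both sides with respect to x, treating y as y(x). By the chain rule, any term containing y contributes a factor of y' = dy/dx when we differentiate it.

Move every term to one side and write the relation as F(x, y) = 0. Term by term,
  d/dx[e^(x)] = e^(x)
  d/dx[e^(y)] = y'·e^(y)
  d/dx[-14] = 0

The pieces without y' make up ∂F/∂x and the coefficient of y' is ∂F/∂y:
  ∂F/∂x = e^(x),
  ∂F/∂y = e^(y).

Since d/dx[F] = ∂F/∂x + (∂F/∂y)·y' = 0, solve for y':
  (∂F/∂y)·y' = -∂F/∂x
  dy/dx = -(∂F/∂x)/(∂F/∂y) = -(e^(x))/(e^(y)) = -e^(x - y)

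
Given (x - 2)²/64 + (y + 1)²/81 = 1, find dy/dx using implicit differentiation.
Differentiate the relation implicitly: treat y = y(x) and apply the chain rule, so every y-derivative picks up a y' = dy/dx factor.

With everything moved to the left-hand side, differentiate term by term:
  d/dx[(x - 2)^2/64] = x/32 - 1/16
  d/dx[(y + 1)^2/81] = 2·y'(y + 1)/81
  d/dx[-1] = 0

Separating the contributions that come from x directly and those that come through y:
  without y':      x/32 - 1/16
  multiplying y':  2y/81 + 2/81

so (x/32 - 1/16) + (2y/81 + 2/81)·y' = 0, and therefore
  dy/dx = -(x/32 - 1/16)/(2y/81 + 2/81)
        = -((x - 2)/32)/(2(y + 1)/81) = 81(2 - x)/(64(y + 1))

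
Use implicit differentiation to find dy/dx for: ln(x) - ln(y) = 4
Differentiate both sides with respect to x, treating y as y(x). By the chain rule, any term containing y contributes a factor of y' = dy/dx when we differentiate it.

Move every term to one side and write the relation as F(x, y) = 0. Term by term,
  d/dx[ln(x)] = 1/x
  d/dx[-ln(y)] = -y'/y
  d/dx[-4] = 0

The pieces without y' make up ∂F/∂x and the coefficient of y' is ∂F/∂y:
  ∂F/∂x = 1/x,
  ∂F/∂y = -1/y.

Since d/dx[F] = ∂F/∂x + (∂F/∂y)·y' = 0, solve for y':
  (∂F/∂y)·y' = -∂F/∂x
  dy/dx = -(∂F/∂x)/(∂F/∂y) = -(1/x)/(-1/y) = y/x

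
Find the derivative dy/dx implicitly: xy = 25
Differentiate both sides with respect to x, treating y as y(x). By the chain rule, any term containing y contributes a factor of y' = dy/dx when we differentiate it.

Move every term to one side and write the relation as F(x, y) = 0. Term by term,
  d/dx[xy] = x·y' + y
  d/dx[-25] = 0

The pieces without y' make up ∂F/∂x and the coefficient of y' is ∂F/∂y:
  ∂F/∂x = y,
  ∂F/∂y = x.

Since d/dx[F] = ∂F/∂x + (∂F/∂y)·y' = 0, solve for y':
  (∂F/∂y)·y' = -∂F/∂x
  dy/dx = -(∂F/∂x)/(∂F/∂y) = -(y)/(x) = -y/x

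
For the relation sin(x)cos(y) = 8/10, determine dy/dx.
Differentiate both sides with respect to x, treating y as y(x). By the chain rule, any term containing y contributes a factor of y' = dy/dx when we differentiate it.

Move every term to one side and write the relation as F(x, y) = 0. Term by term,
  d/dx[sin(x)·cos(y)] = -y'·sin(x)·sin(y) + cos(x)·cos(y)
  d/dx[-4/5] = 0

The pieces without y' make up ∂F/∂x and the coefficient of y' is ∂F/∂y:
  ∂F/∂x = cos(x)·cos(y),
  ∂F/∂y = -sin(x)·sin(y).

Since d/dx[F] = ∂F/∂x + (∂F/∂y)·y' = 0, solve for y':
  (∂F/∂y)·y' = -∂F/∂x
  dy/dx = -(∂F/∂x)/(∂F/∂y) = -(cos(x)·cos(y))/(-sin(x)·sin(y)) = 1/(tan(x)·tan(y))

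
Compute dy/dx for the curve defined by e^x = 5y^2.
Apply d/dx to both sides, remembering that y depends on x. Each occurrence of y therefore brings in a y' = dy/dx via the chain rule.

With F(x, y) equal to the left-hand side minus the right, differentiate F term by term:
  d/dx[-5y^2] = -10y·y'
  d/dx[e^(x)] = e^(x)
Adding these up, d/dx[F] = 0 becomes
  (e^(x)) + (-10y)·y' = 0,
so isolating y',
  dy/dx = -(e^(x))/(-10y) = e^(x)/(10y)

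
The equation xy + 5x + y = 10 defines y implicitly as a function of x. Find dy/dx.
Take d/dx of both sides. Since y is implicitly a function of x, the chain rule attaches a y' = dy/dx factor whenever we differentiate through y.

Set F(x, y) = (left side) − (right side), so the curve is F = 0. Differentiating each term of F:
  d/dx[xy] = x·y' + y
  d/dx[5x] = 5
  d/dx[y] = y'
  d/dx[-10] = 0

Collecting, the y'-free part is the partial derivative in x and the y' coefficient is the partial derivative in y:
  ∂F/∂x = y + 5
  ∂F/∂y = x + 1

so d/dx[F(x, y(x))] = ∂F/∂x + (∂F/∂y)·y' = 0. Rearranging,
  dy/dx = -(∂F/∂x)/(∂F/∂y) = -(y + 5)/(x + 1) = (-y - 5)/(x + 1)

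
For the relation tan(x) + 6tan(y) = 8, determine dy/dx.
Differentiate both sides with respect to x, treating y as y(x). By the chain rule, any term containing y contributes a factor of y' = dy/dx when we differentiate it.

Move every term to one side and write the relation as F(x, y) = 0. Term by term,
  d/dx[tan(x)] = tan(x)^2 + 1
  d/dx[6tan(y)] = 6·y'(tan(y)^2 + 1)
  d/dx[-8] = 0

The pieces without y' make up ∂F/∂x and the coefficient of y' is ∂F/∂y:
  ∂F/∂x = tan(x)^2 + 1,
  ∂F/∂y = 6tan(y)^2 + 6.

Since d/dx[F] = ∂F/∂x + (∂F/∂y)·y' = 0, solve for y':
  (∂F/∂y)·y' = -∂F/∂x
  dy/dx = -(∂F/∂x)/(∂F/∂y) = -(tan(x)^2 + 1)/(6tan(y)^2 + 6) = -cos(y)^2/(6cos(x)^2)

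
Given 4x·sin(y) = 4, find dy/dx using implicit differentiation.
Take d/dx of both sides. Since y is implicitly a function of x, the chain rule attaches a y' = dy/dx factor whenever we differentiate through y.

Set F(x, y) = (left side) − (right side), so the curve is F = 0. Differentiating each term of F:
  d/dx[4x·sin(y)] = 4x·y'·cos(y) + 4sin(y)
  d/dx[-4] = 0

Collecting, the y'-free part is the partial derivative in x and the y' coefficient is the partial derivative in y:
  ∂F/∂x = 4sin(y)
  ∂F/∂y = 4x·cos(y)

so d/dx[F(x, y(x))] = ∂F/∂x + (∂F/∂y)·y' = 0. Rearranging,
  dy/dx = -(∂F/∂x)/(∂F/∂y) = -(4sin(y))/(4x·cos(y)) = -tan(y)/x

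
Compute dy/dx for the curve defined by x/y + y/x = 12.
Differentiate the relation implicitly: treat y = y(x) and apply the chain rule, so every y-derivative picks up a y' = dy/dx factor.

With everything moved to the left-hand side, differentiate term by term:
  d/dx[x/y] = -x·y'/y^2 + 1/y
  d/dx[y/x] = y'/x - y/x^2
  d/dx[-12] = 0

Separating the contributions that come from x directly and those that come through y:
  without y':      1/y - y/x^2
  multiplying y':  -x/y^2 + 1/x

so (1/y - y/x^2) + (-x/y^2 + 1/x)·y' = 0, and therefore
  dy/dx = -(1/y - y/x^2)/(-x/y^2 + 1/x)
        = -((x - y)(x + y)/(x^2y))/(-(x - y)(x + y)/(xy^2)) = y/x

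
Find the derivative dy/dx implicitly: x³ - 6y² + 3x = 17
Differentiate both sides with respect to x, treating y as y(x). By the chain rule, any term containing y contributes a factor of y' = dy/dx when we differentiate it.

Move every term to one side and write the relation as F(x, y) = 0. Term by term,
  d/dx[x^3] = 3x^2
  d/dx[3x] = 3
  d/dx[-6y^2] = -12y·y'
  d/dx[-17] = 0

The pieces without y' make up ∂F/∂x and the coefficient of y' is ∂F/∂y:
  ∂F/∂x = 3x^2 + 3,
  ∂F/∂y = -12y.

Since d/dx[F] = ∂F/∂x + (∂F/∂y)·y' = 0, solve for y':
  (∂F/∂y)·y' = -∂F/∂x
  dy/dx = -(∂F/∂x)/(∂F/∂y) = -(3x^2 + 3)/(-12y) = (x^2 + 1)/(4y)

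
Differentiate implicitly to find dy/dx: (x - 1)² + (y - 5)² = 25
Apply d/dx to both sides, remembering that y depends on x. Each occurrence of y therefore brings in a y' = dy/dx via the chain rule.

With F(x, y) equal to the left-hand side minus the right, differentiate F term by term:
  d/dx[(x - 1)^2] = 2x - 2
  d/dx[(y - 5)^2] = 2·y'(y - 5)
  d/dx[-25] = 0
Adding these up, d/dx[F] = 0 becomes
  (2x - 2) + (2y - 10)·y' = 0,
so isolating y',
  dy/dx = -(2x - 2)/(2y - 10) = (1 - x)/(y - 5)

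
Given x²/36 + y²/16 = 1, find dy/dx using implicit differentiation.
Differentiate both sides with respect to x, treating y as y(x). By the chain rule, any term containing y contributes a factor of y' = dy/dx when we differentiate it.

Move every term to one side and write the relation as F(x, y) = 0. Term by term,
  d/dx[x^2/36] = x/18
  d/dx[y^2/16] = y·y'/8
  d/dx[-1] = 0

The pieces without y' make up ∂F/∂x and the coefficient of y' is ∂F/∂y:
  ∂F/∂x = x/18,
  ∂F/∂y = y/8.

Since d/dx[F] = ∂F/∂x + (∂F/∂y)·y' = 0, solve for y':
  (∂F/∂y)·y' = -∂F/∂x
  dy/dx = -(∂F/∂x)/(∂F/∂y) = -(x/18)/(y/8) = -4x/(9y)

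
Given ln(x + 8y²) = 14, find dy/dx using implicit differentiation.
Differentiate the relation implicitly: treat y = y(x) and apply the chain rule, so every y-derivative picks up a y' = dy/dx factor.

With everything moved to the left-hand side, differentiate term by term:
  d/dx[ln(x + 8y^2)] = (16y·y' + 1)/(x + 8y^2)
  d/dx[-14] = 0

Separating the contributions that come from x directly and those that come through y:
  without y':      1/(x + 8y^2)
  multiplying y':  16y/(x + 8y^2)

so (1/(x + 8y^2)) + (16y/(x + 8y^2))·y' = 0, and therefore
  dy/dx = -(1/(x + 8y^2))/(16y/(x + 8y^2)) = -1/(16y)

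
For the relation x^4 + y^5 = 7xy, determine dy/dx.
Apply d/dx to both sides, remembering that y depends on x. Each occurrence of y therefore brings in a y' = dy/dx via the chain rule.

With F(x, y) equal to the left-hand side minus the right, differentiate F term by term:
  d/dx[x^4] = 4x^3
  d/dx[-7xy] = -7x·y' - 7y
  d/dx[y^5] = 5y^4·y'
Adding these up, d/dx[F] = 0 becomes
  (4x^3 - 7y) + (-7x + 5y^4)·y' = 0,
so isolating y',
  dy/dx = -(4x^3 - 7y)/(-7x + 5y^4) = (4x^3 - 7y)/(7x - 5y^4)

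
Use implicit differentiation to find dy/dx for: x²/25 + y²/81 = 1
Differentiate both sides with respect to x, treating y as y(x). By the chain rule, any term containing y contributes a factor of y' = dy/dx when we differentiate it.

Move every term to one side and write the relation as F(x, y) = 0. Term by term,
  d/dx[x^2/25] = 2x/25
  d/dx[y^2/81] = 2y·y'/81
  d/dx[-1] = 0

The pieces without y' make up ∂F/∂x and the coefficient of y' is ∂F/∂y:
  ∂F/∂x = 2x/25,
  ∂F/∂y = 2y/81.

Since d/dx[F] = ∂F/∂x + (∂F/∂y)·y' = 0, solve for y':
  (∂F/∂y)·y' = -∂F/∂x
  dy/dx = -(∂F/∂x)/(∂F/∂y) = -(2x/25)/(2y/81) = -81x/(25y)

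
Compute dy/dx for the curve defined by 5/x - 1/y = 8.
Take d/dx of both sides. Since y is implicitly a function of x, the chain rule attaches a y' = dy/dx factor whenever we differentiate through y.

Set F(x, y) = (left side) − (right side), so the curve is F = 0. Differentiating each term of F:
  d/dx[-1/y] = y'/y^2
  d/dx[5/x] = -5/x^2
  d/dx[-8] = 0

Collecting, the y'-free part is the partial derivative in x and the y' coefficient is the partial derivative in y:
  ∂F/∂x = -5/x^2
  ∂F/∂y = y^(-2)

so d/dx[F(x, y(x))] = ∂F/∂x + (∂F/∂y)·y' = 0. Rearranging,
  dy/dx = -(∂F/∂x)/(∂F/∂y) = -(-5/x^2)/(y^(-2)) = 5y^2/x^2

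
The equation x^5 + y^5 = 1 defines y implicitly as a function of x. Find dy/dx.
Take d/dx of both sides. Since y is implicitly a function of x, the chain rule attaches a y' = dy/dx factor whenever we differentiate through y.

Set F(x, y) = (left side) − (right side), so the curve is F = 0. Differentiating each term of F:
  d/dx[x^5] = 5x^4
  d/dx[y^5] = 5y^4·y'
  d/dx[-1] = 0

Collecting, the y'-free part is the partial derivative in x and the y' coefficient is the partial derivative in y:
  ∂F/∂x = 5x^4
  ∂F/∂y = 5y^4

so d/dx[F(x, y(x))] = ∂F/∂x + (∂F/∂y)·y' = 0. Rearranging,
  dy/dx = -(∂F/∂x)/(∂F/∂y) = -(5x^4)/(5y^4) = -x^4/y^4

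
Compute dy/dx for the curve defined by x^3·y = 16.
Take d/dx of both sides. Since y is implicitly a function of x, the chain rule attaches a y' = dy/dx factor whenever we differentiate through y.

Set F(x, y) = (left side) − (right side), so the curve is F = 0. Differentiating each term of F:
  d/dx[x^3y] = x^3·y' + 3x^2y
  d/dx[-16] = 0

Collecting, the y'-free part is the partial derivative in x and the y' coefficient is the partial derivative in y:
  ∂F/∂x = 3x^2y
  ∂F/∂y = x^3

so d/dx[F(x, y(x))] = ∂F/∂x + (∂F/∂y)·y' = 0. Rearranging,
  dy/dx = -(∂F/∂x)/(∂F/∂y) = -(3x^2y)/(x^3) = -3y/x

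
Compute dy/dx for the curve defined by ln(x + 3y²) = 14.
Take d/dx of both sides. Since y is implicitly a function of x, the chain rule attaches a y' = dy/dx factor whenever we differentiate through y.

Set F(x, y) = (left side) − (right side), so the curve is F = 0. Differentiating each term of F:
  d/dx[ln(x + 3y^2)] = (6y·y' + 1)/(x + 3y^2)
  d/dx[-14] = 0

Collecting, the y'-free part is the partial derivative in x and the y' coefficient is the partial derivative in y:
  ∂F/∂x = 1/(x + 3y^2)
  ∂F/∂y = 6y/(x + 3y^2)

so d/dx[F(x, y(x))] = ∂F/∂x + (∂F/∂y)·y' = 0. Rearranging,
  dy/dx = -(∂F/∂x)/(∂F/∂y) = -(1/(x + 3y^2))/(6y/(x + 3y^2)) = -1/(6y)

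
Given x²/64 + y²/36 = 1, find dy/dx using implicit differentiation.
Differentiate the relation implicitly: treat y = y(x) and apply the chain rule, so every y-derivative picks up a y' = dy/dx factor.

With everything moved to the left-hand side, differentiate term by term:
  d/dx[x^2/64] = x/32
  d/dx[y^2/36] = y·y'/18
  d/dx[-1] = 0

Separating the contributions that come from x directly and those that come through y:
  without y':      x/32
  multiplying y':  y/18

so (x/32) + (y/18)·y' = 0, and therefore
  dy/dx = -(x/32)/(y/18) = -9x/(16y)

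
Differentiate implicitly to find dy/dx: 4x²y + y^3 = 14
Take d/dx of both sides. Since y is implicitly a function of x, the chain rule attaches a y' = dy/dx factor whenever we differentiate through y.

Set F(x, y) = (left side) − (right side), so the curve is F = 0. Differentiating each term of F:
  d/dx[4x^2y] = 4x^2·y' + 8xy
  d/dx[y^3] = 3y^2·y'
  d/dx[-14] = 0

Collecting, the y'-free part is the partial derivative in x and the y' coefficient is the partial derivative in y:
  ∂F/∂x = 8xy
  ∂F/∂y = 4x^2 + 3y^2

so d/dx[F(x, y(x))] = ∂F/∂x + (∂F/∂y)·y' = 0. Rearranging,
  dy/dx = -(∂F/∂x)/(∂F/∂y) = -(8xy)/(4x^2 + 3y^2) = -8xy/(4x^2 + 3y^2)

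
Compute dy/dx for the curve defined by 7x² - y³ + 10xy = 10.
Differentiate the relation implicitly: treat y = y(x) and apply the chain rule, so every y-derivative picks up a y' = dy/dx factor.

With everything moved to the left-hand side, differentiate term by term:
  d/dx[7x^2] = 14x
  d/dx[10xy] = 10x·y' + 10y
  d/dx[-y^3] = -3y^2·y'
  d/dx[-10] = 0

Separating the contributions that come from x directly and those that come through y:
  without y':      14x + 10y
  multiplying y':  10x - 3y^2

so (14x + 10y) + (10x - 3y^2)·y' = 0, and therefore
  dy/dx = -(14x + 10y)/(10x - 3y^2) = 2(-7x - 5y)/(10x - 3y^2)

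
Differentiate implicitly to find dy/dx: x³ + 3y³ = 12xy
Take d/dx of both sides. Since y is implicitly a function of x, the chain rule attaches a y' = dy/dx factor whenever we differentiate through y.

Set F(x, y) = (left side) − (right side), so the curve is F = 0. Differentiating each term of F:
  d/dx[x^3] = 3x^2
  d/dx[-12xy] = -12x·y' - 12y
  d/dx[3y^3] = 9y^2·y'

Collecting, the y'-free part is the partial derivative in x and the y' coefficient is the partial derivative in y:
  ∂F/∂x = 3x^2 - 12y
  ∂F/∂y = -12x + 9y^2

so d/dx[F(x, y(x))] = ∂F/∂x + (∂F/∂y)·y' = 0. Rearranging,
  dy/dx = -(∂F/∂x)/(∂F/∂y) = -(3x^2 - 12y)/(-12x + 9y^2) = (x^2 - 4y)/(4x - 3y^2)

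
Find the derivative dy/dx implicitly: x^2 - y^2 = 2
Take d/dx of both sides. Since y is implicitly a function of x, the chain rule attaches a y' = dy/dx factor whenever we differentiate through y.

Set F(x, y) = (left side) − (right side), so the curve is F = 0. Differentiating each term of F:
  d/dx[x^2] = 2x
  d/dx[-y^2] = -2y·y'
  d/dx[-2] = 0

Collecting, the y'-free part is the partial derivative in x and the y' coefficient is the partial derivative in y:
  ∂F/∂x = 2x
  ∂F/∂y = -2y

so d/dx[F(x, y(x))] = ∂F/∂x + (∂F/∂y)·y' = 0. Rearranging,
  dy/dx = -(∂F/∂x)/(∂F/∂y) = -(2x)/(-2y) = x/y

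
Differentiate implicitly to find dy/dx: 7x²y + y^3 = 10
Differentiate both sides with respect to x, treating y as y(x). By the chain rule, any term containing y contributes a factor of y' = dy/dx when we differentiate it.

Move every term to one side and write the relation as F(x, y) = 0. Term by term,
  d/dx[7x^2y] = 7x^2·y' + 14xy
  d/dx[y^3] = 3y^2·y'
  d/dx[-10] = 0

The pieces without y' make up ∂F/∂x and the coefficient of y' is ∂F/∂y:
  ∂F/∂x = 14xy,
  ∂F/∂y = 7x^2 + 3y^2.

Since d/dx[F] = ∂F/∂x + (∂F/∂y)·y' = 0, solve for y':
  (∂F/∂y)·y' = -∂F/∂x
  dy/dx = -(∂F/∂x)/(∂F/∂y) = -(14xy)/(7x^2 + 3y^2) = -14xy/(7x^2 + 3y^2)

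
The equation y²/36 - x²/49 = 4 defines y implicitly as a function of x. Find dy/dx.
Differentiate both sides with respect to x, treating y as y(x). By the chain rule, any term containing y contributes a factor of y' = dy/dx when we differentiate it.

Move every term to one side and write the relation as F(x, y) = 0. Term by term,
  d/dx[-x^2/49] = -2x/49
  d/dx[y^2/36] = y·y'/18
  d/dx[-4] = 0

The pieces without y' make up ∂F/∂x and the coefficient of y' is ∂F/∂y:
  ∂F/∂x = -2x/49,
  ∂F/∂y = y/18.

Since d/dx[F] = ∂F/∂x + (∂F/∂y)·y' = 0, solve for y':
  (∂F/∂y)·y' = -∂F/∂x
  dy/dx = -(∂F/∂x)/(∂F/∂y) = -(-2x/49)/(y/18) = 36x/(49y)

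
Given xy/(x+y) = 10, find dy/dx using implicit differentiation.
Differentiate the relation implicitly: treat y = y(x) and apply the chain rule, so every y-derivative picks up a y' = dy/dx factor.

With everything moved to the left-hand side, differentiate term by term:
  d/dx[xy/(x + y)] = xy(-y' - 1)/(x + y)^2 + x·y'/(x + y) + y/(x + y)
  d/dx[-10] = 0

Separating the contributions that come from x directly and those that come through y:
  without y':      -xy/(x + y)^2 + y/(x + y)
  multiplying y':  -xy/(x + y)^2 + x/(x + y)

so (-xy/(x + y)^2 + y/(x + y)) + (-xy/(x + y)^2 + x/(x + y))·y' = 0, and therefore
  dy/dx = -(-xy/(x + y)^2 + y/(x + y))/(-xy/(x + y)^2 + x/(x + y))
        = -(y^2/(x + y)^2)/(x^2/(x + y)^2) = -y^2/x^2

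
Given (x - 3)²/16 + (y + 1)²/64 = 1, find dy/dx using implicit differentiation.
Take d/dx of both sides. Since y is implicitly a function of x, the chain rule attaches a y' = dy/dx factor whenever we differentiate through y.

Set F(x, y) = (left side) − (right side), so the curve is F = 0. Differentiating each term of F:
  d/dx[(x - 3)^2/16] = x/8 - 3/8
  d/dx[(y + 1)^2/64] = y'(y + 1)/32
  d/dx[-1] = 0

Collecting, the y'-free part is the partial derivative in x and the y' coefficient is the partial derivative in y:
  ∂F/∂x = x/8 - 3/8
  ∂F/∂y = y/32 + 1/32

so d/dx[F(x, y(x))] = ∂F/∂x + (∂F/∂y)·y' = 0. Rearranging,
  dy/dx = -(∂F/∂x)/(∂F/∂y) = -(x/8 - 3/8)/(y/32 + 1/32)
        = -((x - 3)/8)/((y + 1)/32) = 4(3 - x)/(y + 1)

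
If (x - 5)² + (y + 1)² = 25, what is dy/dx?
Differentiate both sides with respect to x, treating y as y(x). By the chain rule, any term containing y contributes a factor of y' = dy/dx when we differentiate it.

Move every term to one side and write the relation as F(x, y) = 0. Term by term,
  d/dx[(x - 5)^2] = 2x - 10
  d/dx[(y + 1)^2] = 2·y'(y + 1)
  d/dx[-25] = 0

The pieces without y' make up ∂F/∂x and the coefficient of y' is ∂F/∂y:
  ∂F/∂x = 2x - 10,
  ∂F/∂y = 2y + 2.

Since d/dx[F] = ∂F/∂x + (∂F/∂y)·y' = 0, solve for y':
  (∂F/∂y)·y' = -∂F/∂x
  dy/dx = -(∂F/∂x)/(∂F/∂y) = -(2x - 10)/(2y + 2) = (5 - x)/(y + 1)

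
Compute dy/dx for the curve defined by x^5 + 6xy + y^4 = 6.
Differentiate both sides with respect to x, treating y as y(x). By the chain rule, any term containing y contributes a factor of y' = dy/dx when we differentiate it.

Move every term to one side and write the relation as F(x, y) = 0. Term by term,
  d/dx[x^5] = 5x^4
  d/dx[6xy] = 6x·y' + 6y
  d/dx[y^4] = 4y^3·y'
  d/dx[-6] = 0

The pieces without y' make up ∂F/∂x and the coefficient of y' is ∂F/∂y:
  ∂F/∂x = 5x^4 + 6y,
  ∂F/∂y = 6x + 4y^3.

Since d/dx[F] = ∂F/∂x + (∂F/∂y)·y' = 0, solve for y':
  (∂F/∂y)·y' = -∂F/∂x
  dy/dx = -(∂F/∂x)/(∂F/∂y) = -(5x^4 + 6y)/(6x + 4y^3) = (-5x^4 - 6y)/(2(3x + 2y^3))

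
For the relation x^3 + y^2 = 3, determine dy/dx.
Differentiate the relation implicitly: treat y = y(x) and apply the chain rule, so every y-derivative picks up a y' = dy/dx factor.

With everything moved to the left-hand side, differentiate term by term:
  d/dx[x^3] = 3x^2
  d/dx[y^2] = 2y·y'
  d/dx[-3] = 0

Separating the contributions that come from x directly and those that come through y:
  without y':      3x^2
  multiplying y':  2y

so (3x^2) + (2y)·y' = 0, and therefore
  dy/dx = -(3x^2)/(2y) = -3x^2/(2y)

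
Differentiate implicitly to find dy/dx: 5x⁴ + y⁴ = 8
Take d/dx of both sides. Since y is implicitly a function of x, the chain rule attaches a y' = dy/dx factor whenever we differentiate through y.

Set F(x, y) = (left side) − (right side), so the curve is F = 0. Differentiating each term of F:
  d/dx[5x^4] = 20x^3
  d/dx[y^4] = 4y^3·y'
  d/dx[-8] = 0

Collecting, the y'-free part is the partial derivative in x and the y' coefficient is the partial derivative in y:
  ∂F/∂x = 20x^3
  ∂F/∂y = 4y^3

so d/dx[F(x, y(x))] = ∂F/∂x + (∂F/∂y)·y' = 0. Rearranging,
  dy/dx = -(∂F/∂x)/(∂F/∂y) = -(20x^3)/(4y^3) = -5x^3/y^3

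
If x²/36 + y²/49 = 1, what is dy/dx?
Differentiate the relation implicitly: treat y = y(x) and apply the chain rule, so every y-derivative picks up a y' = dy/dx factor.

With everything moved to the left-hand side, differentiate term by term:
  d/dx[x^2/36] = x/18
  d/dx[y^2/49] = 2y·y'/49
  d/dx[-1] = 0

Separating the contributions that come from x directly and those that come through y:
  without y':      x/18
  multiplying y':  2y/49

so (x/18) + (2y/49)·y' = 0, and therefore
  dy/dx = -(x/18)/(2y/49) = -49x/(36y)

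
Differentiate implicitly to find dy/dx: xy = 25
Take d/dx of both sides. Since y is implicitly a function of x, the chain rule attaches a y' = dy/dx factor whenever we differentiate through y.

Set F(x, y) = (left side) − (right side), so the curve is F = 0. Differentiating each term of F:
  d/dx[xy] = x·y' + y
  d/dx[-25] = 0

Collecting, the y'-free part is the partial derivative in x and the y' coefficient is the partial derivative in y:
  ∂F/∂x = y
  ∂F/∂y = x

so d/dx[F(x, y(x))] = ∂F/∂x + (∂F/∂y)·y' = 0. Rearranging,
  dy/dx = -(∂F/∂x)/(∂F/∂y) = -(y)/(x) = -y/x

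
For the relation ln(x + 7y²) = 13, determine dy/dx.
Differentiate the relation implicitly: treat y = y(x) and apply the chain rule, so every y-derivative picks up a y' = dy/dx factor.

With everything moved to the left-hand side, differentiate term by term:
  d/dx[ln(x + 7y^2)] = (14y·y' + 1)/(x + 7y^2)
  d/dx[-13] = 0

Separating the contributions that come from x directly and those that come through y:
  without y':      1/(x + 7y^2)
  multiplying y':  14y/(x + 7y^2)

so (1/(x + 7y^2)) + (14y/(x + 7y^2))·y' = 0, and therefore
  dy/dx = -(1/(x + 7y^2))/(14y/(x + 7y^2)) = -1/(14y)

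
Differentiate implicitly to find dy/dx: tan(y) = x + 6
Take d/dx of both sides. Since y is implicitly a function of x, the chain rule attaches a y' = dy/dx factor whenever we differentiate through y.

Set F(x, y) = (left side) − (right side), so the curve is F = 0. Differentiating each term of F:
  d/dx[-x] = -1
  d/dx[tan(y)] = y'(tan(y)^2 + 1)
  d/dx[-6] = 0

Collecting, the y'-free part is the partial derivative in x and the y' coefficient is the partial derivative in y:
  ∂F/∂x = -1
  ∂F/∂y = tan(y)^2 + 1

so d/dx[F(x, y(x))] = ∂F/∂x + (∂F/∂y)·y' = 0. Rearranging,
  dy/dx = -(∂F/∂x)/(∂F/∂y) = -(-1)/(tan(y)^2 + 1) = cos(y)^2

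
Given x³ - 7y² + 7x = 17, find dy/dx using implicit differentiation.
Apply d/dx to both sides, remembering that y depends on x. Each occurrence of y therefore brings in a y' = dy/dx via the chain rule.

With F(x, y) equal to the left-hand side minus the right, differentiate F term by term:
  d/dx[x^3] = 3x^2
  d/dx[7x] = 7
  d/dx[-7y^2] = -14y·y'
  d/dx[-17] = 0
Adding these up, d/dx[F] = 0 becomes
  (3x^2 + 7) + (-14y)·y' = 0,
so isolating y',
  dy/dx = -(3x^2 + 7)/(-14y) = (3x^2 + 7)/(14y)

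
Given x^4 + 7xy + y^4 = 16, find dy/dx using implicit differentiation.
Take d/dx of both sides. Since y is implicitly a function of x, the chain rule attaches a y' = dy/dx factor whenever we differentiate through y.

Set F(x, y) = (left side) − (right side), so the curve is F = 0. Differentiating each term of F:
  d/dx[x^4] = 4x^3
  d/dx[7xy] = 7x·y' + 7y
  d/dx[y^4] = 4y^3·y'
  d/dx[-16] = 0

Collecting, the y'-free part is the partial derivative in x and the y' coefficient is the partial derivative in y:
  ∂F/∂x = 4x^3 + 7y
  ∂F/∂y = 7x + 4y^3

so d/dx[F(x, y(x))] = ∂F/∂x + (∂F/∂y)·y' = 0. Rearranging,
  dy/dx = -(∂F/∂x)/(∂F/∂y) = -(4x^3 + 7y)/(7x + 4y^3) = (-4x^3 - 7y)/(7x + 4y^3)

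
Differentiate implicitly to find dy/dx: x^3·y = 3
Differentiate both sides with respect to x, treating y as y(x). By the chain rule, any term containing y contributes a factor of y' = dy/dx when we differentiate it.

Move every term to one side and write the relation as F(x, y) = 0. Term by term,
  d/dx[x^3y] = x^3·y' + 3x^2y
  d/dx[-3] = 0

The pieces without y' make up ∂F/∂x and the coefficient of y' is ∂F/∂y:
  ∂F/∂x = 3x^2y,
  ∂F/∂y = x^3.

Since d/dx[F] = ∂F/∂x + (∂F/∂y)·y' = 0, solve for y':
  (∂F/∂y)·y' = -∂F/∂x
  dy/dx = -(∂F/∂x)/(∂F/∂y) = -(3x^2y)/(x^3) = -3y/x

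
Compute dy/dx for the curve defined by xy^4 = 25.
Apply d/dx to both sides, remembering that y depends on x. Each occurrence of y therefore brings in a y' = dy/dx via the chain rule.

With F(x, y) equal to the left-hand side minus the right, differentiate F term by term:
  d/dx[xy^4] = 4xy^3·y' + y^4
  d/dx[-25] = 0
Adding these up, d/dx[F] = 0 becomes
  (y^4) + (4xy^3)·y' = 0,
so isolating y',
  dy/dx = -(y^4)/(4xy^3) = -y/(4x)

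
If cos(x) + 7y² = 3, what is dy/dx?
Differentiate both sides with respect to x, treating y as y(x). By the chain rule, any term containing y contributes a factor of y' = dy/dx when we differentiate it.

Move every term to one side and write the relation as F(x, y) = 0. Term by term,
  d/dx[7y^2] = 14y·y'
  d/dx[cos(x)] = -sin(x)
  d/dx[-3] = 0

The pieces without y' make up ∂F/∂x and the coefficient of y' is ∂F/∂y:
  ∂F/∂x = -sin(x),
  ∂F/∂y = 14y.

Since d/dx[F] = ∂F/∂x + (∂F/∂y)·y' = 0, solve for y':
  (∂F/∂y)·y' = -∂F/∂x
  dy/dx = -(∂F/∂x)/(∂F/∂y) = -(-sin(x))/(14y) = sin(x)/(14y)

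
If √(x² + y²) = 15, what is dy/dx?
Differentiate both sides with respect to x, treating y as y(x). By the chain rule, any term containing y contributes a factor of y' = dy/dx when we differentiate it.

Move every term to one side and write the relation as F(x, y) = 0. Term by term,
  d/dx[√(x^2 + y^2)] = (x + y·y')/√(x^2 + y^2)
  d/dx[-15] = 0

The pieces without y' make up ∂F/∂x and the coefficient of y' is ∂F/∂y:
  ∂F/∂x = x/√(x^2 + y^2),
  ∂F/∂y = y/√(x^2 + y^2).

Since d/dx[F] = ∂F/∂x + (∂F/∂y)·y' = 0, solve for y':
  (∂F/∂y)·y' = -∂F/∂x
  dy/dx = -(∂F/∂x)/(∂F/∂y) = -(x/√(x^2 + y^2))/(y/√(x^2 + y^2)) = -x/y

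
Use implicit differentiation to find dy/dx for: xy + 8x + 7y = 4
Apply d/dx to both sides, remembering that y depends on x. Each occurrence of y therefore brings in a y' = dy/dx via the chain rule.

With F(x, y) equal to the left-hand side minus the right, differentiate F term by term:
  d/dx[xy] = x·y' + y
  d/dx[8x] = 8
  d/dx[7y] = 7·y'
  d/dx[-4] = 0
Adding these up, d/dx[F] = 0 becomes
  (y + 8) + (x + 7)·y' = 0,
so isolating y',
  dy/dx = -(y + 8)/(x + 7) = (-y - 8)/(x + 7)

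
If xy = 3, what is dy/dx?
Differentiate both sides with respect to x, treating y as y(x). By the chain rule, any term containing y contributes a factor of y' = dy/dx when we differentiate it.

Move every term to one side and write the relation as F(x, y) = 0. Term by term,
  d/dx[xy] = x·y' + y
  d/dx[-3] = 0

The pieces without y' make up ∂F/∂x and the coefficient of y' is ∂F/∂y:
  ∂F/∂x = y,
  ∂F/∂y = x.

Since d/dx[F] = ∂F/∂x + (∂F/∂y)·y' = 0, solve for y':
  (∂F/∂y)·y' = -∂F/∂x
  dy/dx = -(∂F/∂x)/(∂F/∂y) = -(y)/(x) = -y/x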